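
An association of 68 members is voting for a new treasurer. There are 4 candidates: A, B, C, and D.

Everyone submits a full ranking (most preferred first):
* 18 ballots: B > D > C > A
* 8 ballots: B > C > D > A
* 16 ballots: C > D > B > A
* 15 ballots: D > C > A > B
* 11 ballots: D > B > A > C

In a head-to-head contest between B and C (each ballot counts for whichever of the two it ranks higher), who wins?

B is ranked above C on 37 ballots; C above B on 31.

B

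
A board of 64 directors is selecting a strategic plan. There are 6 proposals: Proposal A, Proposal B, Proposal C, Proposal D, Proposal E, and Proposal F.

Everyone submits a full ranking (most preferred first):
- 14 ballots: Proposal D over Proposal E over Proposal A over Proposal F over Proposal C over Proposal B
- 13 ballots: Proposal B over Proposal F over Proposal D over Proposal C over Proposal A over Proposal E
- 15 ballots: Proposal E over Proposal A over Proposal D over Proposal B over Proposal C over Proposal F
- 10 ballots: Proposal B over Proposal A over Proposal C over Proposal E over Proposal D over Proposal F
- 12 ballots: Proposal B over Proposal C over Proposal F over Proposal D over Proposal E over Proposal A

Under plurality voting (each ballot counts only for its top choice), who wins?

First-place votes: Proposal A 0, Proposal B 35, Proposal C 0, Proposal D 14, Proposal E 15, Proposal F 0.

Proposal B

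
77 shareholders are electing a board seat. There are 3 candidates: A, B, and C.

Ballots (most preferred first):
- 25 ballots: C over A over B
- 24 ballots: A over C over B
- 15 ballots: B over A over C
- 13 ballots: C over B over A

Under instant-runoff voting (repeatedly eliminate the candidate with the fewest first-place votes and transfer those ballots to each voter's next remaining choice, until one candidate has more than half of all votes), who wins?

Round 1: A 24, B 15, C 38. B eliminated.
Round 2: A 39, C 38. A has a majority (≥39).

A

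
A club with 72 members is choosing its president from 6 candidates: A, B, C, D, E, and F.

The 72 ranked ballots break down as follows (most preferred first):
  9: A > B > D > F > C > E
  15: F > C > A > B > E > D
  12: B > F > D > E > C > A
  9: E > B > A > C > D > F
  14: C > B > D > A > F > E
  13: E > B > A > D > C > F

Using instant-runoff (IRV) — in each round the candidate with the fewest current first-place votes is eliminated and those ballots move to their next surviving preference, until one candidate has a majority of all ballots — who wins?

B

Round 1: A 9, B 12, C 14, D 0, E 22, F 15. D eliminated.
Round 2: A 9, B 12, C 14, E 22, F 15. A eliminated.
Round 3: B 21, C 14, E 22, F 15. C eliminated.
Round 4: B 35, E 22, F 15. F eliminated.
Round 5: B 50, E 22. B has a majority (≥37).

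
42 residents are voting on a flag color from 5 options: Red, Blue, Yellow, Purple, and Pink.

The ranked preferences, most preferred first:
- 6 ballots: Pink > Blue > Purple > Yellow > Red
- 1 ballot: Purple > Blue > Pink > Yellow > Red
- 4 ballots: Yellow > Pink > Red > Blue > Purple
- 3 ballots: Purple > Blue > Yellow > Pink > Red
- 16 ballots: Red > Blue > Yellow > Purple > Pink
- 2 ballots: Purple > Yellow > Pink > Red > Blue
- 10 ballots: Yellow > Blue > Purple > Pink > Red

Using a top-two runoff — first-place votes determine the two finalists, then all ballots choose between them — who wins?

Yellow

Round 1 first-place votes: Red 16, Blue 0, Yellow 14, Purple 6, Pink 6. Red and Yellow advance.
Runoff: Red is ranked above Yellow on 16 ballots, Yellow above Red on 26.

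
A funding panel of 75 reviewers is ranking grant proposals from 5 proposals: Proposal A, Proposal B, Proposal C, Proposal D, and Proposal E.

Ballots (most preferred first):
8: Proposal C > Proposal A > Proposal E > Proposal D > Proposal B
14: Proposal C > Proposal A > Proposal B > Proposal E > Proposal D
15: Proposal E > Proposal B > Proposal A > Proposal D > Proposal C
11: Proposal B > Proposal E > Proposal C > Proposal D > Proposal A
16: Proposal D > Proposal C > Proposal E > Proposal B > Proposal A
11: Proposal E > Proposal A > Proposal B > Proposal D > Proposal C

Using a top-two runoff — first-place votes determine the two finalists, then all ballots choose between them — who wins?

Proposal C

Round 1 first-place votes: Proposal A 0, Proposal B 11, Proposal C 22, Proposal D 16, Proposal E 26. Proposal E and Proposal C advance.
Runoff: Proposal E is ranked above Proposal C on 37 ballots, Proposal C above Proposal E on 38.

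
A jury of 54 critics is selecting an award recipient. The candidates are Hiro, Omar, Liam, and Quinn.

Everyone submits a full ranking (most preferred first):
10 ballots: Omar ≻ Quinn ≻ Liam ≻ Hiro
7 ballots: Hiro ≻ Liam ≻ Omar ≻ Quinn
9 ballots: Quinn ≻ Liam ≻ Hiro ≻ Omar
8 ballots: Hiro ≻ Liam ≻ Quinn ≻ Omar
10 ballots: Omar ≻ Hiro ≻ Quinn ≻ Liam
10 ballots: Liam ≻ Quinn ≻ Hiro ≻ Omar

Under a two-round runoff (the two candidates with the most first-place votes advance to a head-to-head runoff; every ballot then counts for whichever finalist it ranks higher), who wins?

Hiro

Round 1 first-place votes: Hiro 15, Omar 20, Liam 10, Quinn 9. Omar and Hiro advance.
Runoff: Omar is ranked above Hiro on 20 ballots, Hiro above Omar on 34.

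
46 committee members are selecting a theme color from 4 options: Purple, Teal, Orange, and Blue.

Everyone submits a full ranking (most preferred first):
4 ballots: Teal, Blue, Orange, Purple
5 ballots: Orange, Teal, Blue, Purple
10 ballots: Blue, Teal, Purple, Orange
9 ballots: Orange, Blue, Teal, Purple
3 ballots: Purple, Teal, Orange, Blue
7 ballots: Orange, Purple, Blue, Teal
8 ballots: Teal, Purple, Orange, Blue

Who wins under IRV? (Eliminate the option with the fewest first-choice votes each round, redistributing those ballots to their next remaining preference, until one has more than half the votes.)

Teal

Round 1: Purple 3, Teal 12, Orange 21, Blue 10. Purple eliminated.
Round 2: Teal 15, Orange 21, Blue 10. Blue eliminated.
Round 3: Teal 25, Orange 21. Teal has a majority (≥24).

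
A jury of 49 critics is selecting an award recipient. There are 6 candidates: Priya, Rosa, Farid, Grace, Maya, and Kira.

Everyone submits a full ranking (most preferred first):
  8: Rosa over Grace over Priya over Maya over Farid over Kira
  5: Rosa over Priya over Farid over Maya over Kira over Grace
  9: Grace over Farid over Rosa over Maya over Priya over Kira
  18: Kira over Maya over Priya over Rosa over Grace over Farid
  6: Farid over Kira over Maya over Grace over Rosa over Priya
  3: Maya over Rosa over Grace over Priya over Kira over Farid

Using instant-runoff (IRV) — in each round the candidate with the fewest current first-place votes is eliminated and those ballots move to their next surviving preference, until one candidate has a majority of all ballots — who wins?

Round 1: Priya 0, Rosa 13, Farid 6, Grace 9, Maya 3, Kira 18. Priya eliminated.
Round 2: Rosa 13, Farid 6, Grace 9, Maya 3, Kira 18. Maya eliminated.
Round 3: Rosa 16, Farid 6, Grace 9, Kira 18. Farid eliminated.
Round 4: Rosa 16, Grace 9, Kira 24. Grace eliminated.
Round 5: Rosa 25, Kira 24. Rosa has a majority (≥25).

Rosa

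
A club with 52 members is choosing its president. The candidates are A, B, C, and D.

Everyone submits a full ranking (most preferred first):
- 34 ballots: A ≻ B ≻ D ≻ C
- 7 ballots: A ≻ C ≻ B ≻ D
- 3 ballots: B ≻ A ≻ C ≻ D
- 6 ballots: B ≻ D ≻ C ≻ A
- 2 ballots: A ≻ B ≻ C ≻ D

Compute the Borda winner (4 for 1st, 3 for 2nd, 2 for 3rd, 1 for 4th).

A

A: 34×4 + 7×4 + 3×3 + 6×1 + 2×4 = 187
B: 34×3 + 7×2 + 3×4 + 6×4 + 2×3 = 158
C: 34×1 + 7×3 + 3×2 + 6×2 + 2×2 = 77
D: 34×2 + 7×1 + 3×1 + 6×3 + 2×1 = 98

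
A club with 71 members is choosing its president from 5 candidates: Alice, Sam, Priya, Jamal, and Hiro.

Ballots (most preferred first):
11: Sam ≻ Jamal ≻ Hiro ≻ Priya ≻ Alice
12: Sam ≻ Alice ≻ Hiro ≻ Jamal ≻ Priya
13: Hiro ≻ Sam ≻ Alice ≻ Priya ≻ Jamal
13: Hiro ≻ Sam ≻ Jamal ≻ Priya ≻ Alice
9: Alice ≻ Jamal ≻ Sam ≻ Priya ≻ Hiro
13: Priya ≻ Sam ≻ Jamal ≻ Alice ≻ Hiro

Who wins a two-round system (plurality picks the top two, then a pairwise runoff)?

Round 1 first-place votes: Alice 9, Sam 23, Priya 13, Jamal 0, Hiro 26. Hiro and Sam advance.
Runoff: Hiro is ranked above Sam on 26 ballots, Sam above Hiro on 45.

Sam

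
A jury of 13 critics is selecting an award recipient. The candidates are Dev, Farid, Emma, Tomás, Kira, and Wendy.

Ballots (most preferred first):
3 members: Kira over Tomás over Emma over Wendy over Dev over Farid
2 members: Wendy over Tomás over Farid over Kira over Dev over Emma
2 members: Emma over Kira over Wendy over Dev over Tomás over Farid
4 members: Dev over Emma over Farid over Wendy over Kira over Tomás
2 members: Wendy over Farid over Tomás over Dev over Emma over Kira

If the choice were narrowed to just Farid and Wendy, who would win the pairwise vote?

Wendy

Farid is ranked above Wendy on 4 ballots; Wendy above Farid on 9.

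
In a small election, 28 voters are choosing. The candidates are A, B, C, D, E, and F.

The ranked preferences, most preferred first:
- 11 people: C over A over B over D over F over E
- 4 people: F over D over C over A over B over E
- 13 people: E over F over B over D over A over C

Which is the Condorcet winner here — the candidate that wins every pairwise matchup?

F vs A: 17–11
F vs B: 17–11
F vs C: 17–11
F vs D: 17–11
F vs E: 15–13
F beats every other candidate.

F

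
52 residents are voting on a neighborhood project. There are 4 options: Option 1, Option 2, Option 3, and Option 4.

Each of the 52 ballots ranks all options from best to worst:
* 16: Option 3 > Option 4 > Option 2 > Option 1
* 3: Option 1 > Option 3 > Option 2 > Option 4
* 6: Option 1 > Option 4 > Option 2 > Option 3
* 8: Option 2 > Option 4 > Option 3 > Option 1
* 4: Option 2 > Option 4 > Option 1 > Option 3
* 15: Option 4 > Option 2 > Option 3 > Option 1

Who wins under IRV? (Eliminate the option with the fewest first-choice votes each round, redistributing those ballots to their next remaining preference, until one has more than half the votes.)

Round 1: Option 1 9, Option 2 12, Option 3 16, Option 4 15. Option 1 eliminated.
Round 2: Option 2 12, Option 3 19, Option 4 21. Option 2 eliminated.
Round 3: Option 3 19, Option 4 33. Option 4 has a majority (≥27).

Option 4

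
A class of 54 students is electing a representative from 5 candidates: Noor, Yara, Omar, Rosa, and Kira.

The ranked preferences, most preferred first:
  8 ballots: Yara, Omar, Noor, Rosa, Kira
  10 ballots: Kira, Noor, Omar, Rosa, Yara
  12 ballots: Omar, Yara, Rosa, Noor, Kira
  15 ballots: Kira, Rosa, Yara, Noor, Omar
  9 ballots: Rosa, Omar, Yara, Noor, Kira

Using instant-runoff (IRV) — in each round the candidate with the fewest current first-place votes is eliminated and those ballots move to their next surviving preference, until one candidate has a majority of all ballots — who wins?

Round 1: Noor 0, Yara 8, Omar 12, Rosa 9, Kira 25. Noor eliminated.
Round 2: Yara 8, Omar 12, Rosa 9, Kira 25. Yara eliminated.
Round 3: Omar 20, Rosa 9, Kira 25. Rosa eliminated.
Round 4: Omar 29, Kira 25. Omar has a majority (≥28).

Omar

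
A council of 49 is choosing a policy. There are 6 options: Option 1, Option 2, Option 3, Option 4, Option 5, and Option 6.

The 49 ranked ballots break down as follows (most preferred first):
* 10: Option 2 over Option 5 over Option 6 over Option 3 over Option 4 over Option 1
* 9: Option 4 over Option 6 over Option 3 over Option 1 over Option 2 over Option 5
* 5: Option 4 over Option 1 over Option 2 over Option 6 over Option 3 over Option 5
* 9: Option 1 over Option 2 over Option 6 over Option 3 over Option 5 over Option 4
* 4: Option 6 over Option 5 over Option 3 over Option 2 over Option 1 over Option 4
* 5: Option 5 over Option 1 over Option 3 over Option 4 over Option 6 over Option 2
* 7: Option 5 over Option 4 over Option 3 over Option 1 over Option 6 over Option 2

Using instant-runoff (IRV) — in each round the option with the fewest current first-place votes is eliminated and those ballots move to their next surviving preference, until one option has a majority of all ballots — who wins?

Option 2

Round 1: Option 1 9, Option 2 10, Option 3 0, Option 4 14, Option 5 12, Option 6 4. Option 3 eliminated.
Round 2: Option 1 9, Option 2 10, Option 4 14, Option 5 12, Option 6 4. Option 6 eliminated.
Round 3: Option 1 9, Option 2 10, Option 4 14, Option 5 16. Option 1 eliminated.
Round 4: Option 2 19, Option 4 14, Option 5 16. Option 4 eliminated.
Round 5: Option 2 33, Option 5 16. Option 2 has a majority (≥25).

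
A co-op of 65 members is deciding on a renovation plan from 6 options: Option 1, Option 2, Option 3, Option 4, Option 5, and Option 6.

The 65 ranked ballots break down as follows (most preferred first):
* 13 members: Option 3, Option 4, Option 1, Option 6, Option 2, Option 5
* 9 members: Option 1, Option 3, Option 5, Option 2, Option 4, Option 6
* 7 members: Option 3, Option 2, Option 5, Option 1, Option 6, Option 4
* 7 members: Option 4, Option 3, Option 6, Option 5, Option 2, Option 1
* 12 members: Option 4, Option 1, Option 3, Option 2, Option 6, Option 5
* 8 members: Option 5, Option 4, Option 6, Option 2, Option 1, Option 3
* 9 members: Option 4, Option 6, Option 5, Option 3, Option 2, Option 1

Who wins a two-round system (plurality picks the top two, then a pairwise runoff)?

Option 4

Round 1 first-place votes: Option 1 9, Option 2 0, Option 3 20, Option 4 28, Option 5 8, Option 6 0. Option 4 and Option 3 advance.
Runoff: Option 4 is ranked above Option 3 on 36 ballots, Option 3 above Option 4 on 29.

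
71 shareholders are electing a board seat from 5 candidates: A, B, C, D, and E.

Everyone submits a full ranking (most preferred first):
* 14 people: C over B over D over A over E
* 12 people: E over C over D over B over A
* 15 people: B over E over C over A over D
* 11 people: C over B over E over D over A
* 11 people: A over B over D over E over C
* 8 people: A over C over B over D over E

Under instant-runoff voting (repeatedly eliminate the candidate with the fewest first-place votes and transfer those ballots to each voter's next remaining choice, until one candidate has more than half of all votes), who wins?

C

Round 1: A 19, B 15, C 25, D 0, E 12. D eliminated.
Round 2: A 19, B 15, C 25, E 12. E eliminated.
Round 3: A 19, B 15, C 37. C has a majority (≥36).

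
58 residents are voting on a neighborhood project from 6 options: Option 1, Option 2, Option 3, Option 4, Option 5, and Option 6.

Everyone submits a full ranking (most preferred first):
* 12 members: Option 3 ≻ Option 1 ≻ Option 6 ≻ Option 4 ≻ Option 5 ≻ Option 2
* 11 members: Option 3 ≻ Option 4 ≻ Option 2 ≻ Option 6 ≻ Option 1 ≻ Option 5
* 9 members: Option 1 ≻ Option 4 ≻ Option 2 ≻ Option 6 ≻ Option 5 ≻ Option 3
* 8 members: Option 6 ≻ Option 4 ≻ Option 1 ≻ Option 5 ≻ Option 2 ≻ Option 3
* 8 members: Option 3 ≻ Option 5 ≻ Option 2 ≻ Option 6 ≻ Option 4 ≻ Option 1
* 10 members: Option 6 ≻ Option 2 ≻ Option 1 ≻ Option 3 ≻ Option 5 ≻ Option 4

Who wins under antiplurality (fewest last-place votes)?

Last-place votes: Option 1 8, Option 2 12, Option 3 17, Option 4 10, Option 5 11, Option 6 0.

Option 6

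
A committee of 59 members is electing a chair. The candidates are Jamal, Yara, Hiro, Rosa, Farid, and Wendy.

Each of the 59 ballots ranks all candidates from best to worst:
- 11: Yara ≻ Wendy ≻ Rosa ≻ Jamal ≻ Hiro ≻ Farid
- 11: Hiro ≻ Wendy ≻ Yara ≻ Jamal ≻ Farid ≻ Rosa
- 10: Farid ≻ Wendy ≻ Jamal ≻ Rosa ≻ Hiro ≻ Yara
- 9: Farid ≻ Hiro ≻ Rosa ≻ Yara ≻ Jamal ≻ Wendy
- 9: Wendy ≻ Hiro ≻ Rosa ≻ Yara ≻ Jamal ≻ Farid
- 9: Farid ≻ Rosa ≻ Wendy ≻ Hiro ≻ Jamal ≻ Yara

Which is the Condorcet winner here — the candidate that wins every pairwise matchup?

Wendy vs Jamal: 50–9
Wendy vs Yara: 39–20
Wendy vs Hiro: 39–20
Wendy vs Rosa: 41–18
Wendy vs Farid: 31–28
Wendy beats every other candidate.

Wendy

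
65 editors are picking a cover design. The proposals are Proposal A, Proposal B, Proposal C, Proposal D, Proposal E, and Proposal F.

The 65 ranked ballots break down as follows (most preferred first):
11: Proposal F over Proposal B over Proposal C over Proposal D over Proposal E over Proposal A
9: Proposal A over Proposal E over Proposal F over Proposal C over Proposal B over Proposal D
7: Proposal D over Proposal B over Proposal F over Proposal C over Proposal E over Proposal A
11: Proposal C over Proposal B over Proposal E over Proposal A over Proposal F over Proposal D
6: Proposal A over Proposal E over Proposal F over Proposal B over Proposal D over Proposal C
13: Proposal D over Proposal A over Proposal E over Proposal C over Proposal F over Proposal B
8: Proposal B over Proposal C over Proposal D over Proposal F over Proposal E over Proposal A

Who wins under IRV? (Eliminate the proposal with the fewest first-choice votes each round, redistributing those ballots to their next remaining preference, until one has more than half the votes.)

Round 1: Proposal A 15, Proposal B 8, Proposal C 11, Proposal D 20, Proposal E 0, Proposal F 11. Proposal E eliminated.
Round 2: Proposal A 15, Proposal B 8, Proposal C 11, Proposal D 20, Proposal F 11. Proposal B eliminated.
Round 3: Proposal A 15, Proposal C 19, Proposal D 20, Proposal F 11. Proposal F eliminated.
Round 4: Proposal A 15, Proposal C 30, Proposal D 20. Proposal A eliminated.
Round 5: Proposal C 39, Proposal D 26. Proposal C has a majority (≥33).

Proposal C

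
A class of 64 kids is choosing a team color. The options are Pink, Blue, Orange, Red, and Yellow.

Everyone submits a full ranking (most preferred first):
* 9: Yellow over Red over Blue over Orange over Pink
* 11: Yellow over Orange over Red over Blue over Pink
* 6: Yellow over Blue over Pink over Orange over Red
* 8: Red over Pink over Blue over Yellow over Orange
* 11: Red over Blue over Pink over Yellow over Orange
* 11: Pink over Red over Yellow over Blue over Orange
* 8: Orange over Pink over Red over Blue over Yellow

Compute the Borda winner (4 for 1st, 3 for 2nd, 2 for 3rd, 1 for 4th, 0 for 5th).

Red

Pink: 9×0 + 11×0 + 6×2 + 8×3 + 11×2 + 11×4 + 8×3 = 126
Blue: 9×2 + 11×1 + 6×3 + 8×2 + 11×3 + 11×1 + 8×1 = 115
Orange: 9×1 + 11×3 + 6×1 + 8×0 + 11×0 + 11×0 + 8×4 = 80
Red: 9×3 + 11×2 + 6×0 + 8×4 + 11×4 + 11×3 + 8×2 = 174
Yellow: 9×4 + 11×4 + 6×4 + 8×1 + 11×1 + 11×2 + 8×0 = 145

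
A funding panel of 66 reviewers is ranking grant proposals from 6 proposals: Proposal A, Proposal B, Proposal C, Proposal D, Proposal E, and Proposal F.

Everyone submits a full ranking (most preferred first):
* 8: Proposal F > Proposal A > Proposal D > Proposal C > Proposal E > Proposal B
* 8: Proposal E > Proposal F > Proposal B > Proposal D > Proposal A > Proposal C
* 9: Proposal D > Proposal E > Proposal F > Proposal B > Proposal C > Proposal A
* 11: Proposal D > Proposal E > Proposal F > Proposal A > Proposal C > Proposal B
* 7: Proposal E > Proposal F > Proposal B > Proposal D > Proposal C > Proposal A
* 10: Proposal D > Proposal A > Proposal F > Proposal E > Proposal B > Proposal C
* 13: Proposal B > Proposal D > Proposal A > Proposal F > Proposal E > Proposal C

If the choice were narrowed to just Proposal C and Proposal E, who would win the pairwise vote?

Proposal E

Proposal C is ranked above Proposal E on 8 ballots; Proposal E above Proposal C on 58.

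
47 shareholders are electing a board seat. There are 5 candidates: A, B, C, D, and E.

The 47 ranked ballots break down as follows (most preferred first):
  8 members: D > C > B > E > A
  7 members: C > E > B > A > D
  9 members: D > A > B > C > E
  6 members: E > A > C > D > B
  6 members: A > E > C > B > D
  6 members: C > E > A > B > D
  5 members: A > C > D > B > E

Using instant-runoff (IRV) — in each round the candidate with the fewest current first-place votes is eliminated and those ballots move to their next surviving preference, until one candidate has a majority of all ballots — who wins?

A

Round 1: A 11, B 0, C 13, D 17, E 6. B eliminated.
Round 2: A 11, C 13, D 17, E 6. E eliminated.
Round 3: A 17, C 13, D 17. C eliminated.
Round 4: A 30, D 17. A has a majority (≥24).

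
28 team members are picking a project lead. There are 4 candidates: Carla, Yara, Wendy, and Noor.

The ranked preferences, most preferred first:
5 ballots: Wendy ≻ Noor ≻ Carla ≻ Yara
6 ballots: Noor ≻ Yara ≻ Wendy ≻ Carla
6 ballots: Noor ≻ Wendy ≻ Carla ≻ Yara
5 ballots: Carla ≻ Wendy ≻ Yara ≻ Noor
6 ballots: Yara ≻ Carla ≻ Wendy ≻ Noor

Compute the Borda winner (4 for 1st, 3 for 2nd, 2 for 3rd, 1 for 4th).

Wendy

Carla: 5×2 + 6×1 + 6×2 + 5×4 + 6×3 = 66
Yara: 5×1 + 6×3 + 6×1 + 5×2 + 6×4 = 63
Wendy: 5×4 + 6×2 + 6×3 + 5×3 + 6×2 = 77
Noor: 5×3 + 6×4 + 6×4 + 5×1 + 6×1 = 74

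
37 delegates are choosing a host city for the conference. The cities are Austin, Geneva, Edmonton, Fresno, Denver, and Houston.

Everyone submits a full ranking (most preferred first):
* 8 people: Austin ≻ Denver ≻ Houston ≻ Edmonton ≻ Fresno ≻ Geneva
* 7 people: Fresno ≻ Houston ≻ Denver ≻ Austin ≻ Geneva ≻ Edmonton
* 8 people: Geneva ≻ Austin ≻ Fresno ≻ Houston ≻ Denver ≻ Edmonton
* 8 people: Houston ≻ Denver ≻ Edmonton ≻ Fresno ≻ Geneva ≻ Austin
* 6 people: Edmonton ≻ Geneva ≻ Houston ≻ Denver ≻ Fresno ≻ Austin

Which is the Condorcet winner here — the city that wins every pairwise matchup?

Houston vs Austin: 21–16
Houston vs Geneva: 23–14
Houston vs Edmonton: 31–6
Houston vs Fresno: 22–15
Houston vs Denver: 29–8
Houston beats every other city.

Houston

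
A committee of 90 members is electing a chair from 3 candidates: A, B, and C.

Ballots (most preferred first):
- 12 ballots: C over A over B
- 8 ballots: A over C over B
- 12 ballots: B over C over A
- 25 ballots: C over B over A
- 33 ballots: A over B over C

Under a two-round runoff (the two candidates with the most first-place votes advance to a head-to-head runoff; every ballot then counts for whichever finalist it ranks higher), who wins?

Round 1 first-place votes: A 41, B 12, C 37. A and C advance.
Runoff: A is ranked above C on 41 ballots, C above A on 49.

C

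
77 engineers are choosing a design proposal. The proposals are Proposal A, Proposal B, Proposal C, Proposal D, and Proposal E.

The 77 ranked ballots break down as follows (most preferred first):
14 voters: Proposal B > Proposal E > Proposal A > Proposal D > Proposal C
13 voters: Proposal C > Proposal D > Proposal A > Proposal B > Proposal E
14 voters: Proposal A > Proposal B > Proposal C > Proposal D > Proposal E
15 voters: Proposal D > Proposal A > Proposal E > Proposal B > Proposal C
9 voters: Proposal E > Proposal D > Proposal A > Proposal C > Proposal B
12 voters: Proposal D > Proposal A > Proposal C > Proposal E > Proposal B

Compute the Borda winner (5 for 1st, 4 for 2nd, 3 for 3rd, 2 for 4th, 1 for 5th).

Proposal A

Proposal A: 14×3 + 13×3 + 14×5 + 15×4 + 9×3 + 12×4 = 286
Proposal B: 14×5 + 13×2 + 14×4 + 15×2 + 9×1 + 12×1 = 203
Proposal C: 14×1 + 13×5 + 14×3 + 15×1 + 9×2 + 12×3 = 190
Proposal D: 14×2 + 13×4 + 14×2 + 15×5 + 9×4 + 12×5 = 279
Proposal E: 14×4 + 13×1 + 14×1 + 15×3 + 9×5 + 12×2 = 197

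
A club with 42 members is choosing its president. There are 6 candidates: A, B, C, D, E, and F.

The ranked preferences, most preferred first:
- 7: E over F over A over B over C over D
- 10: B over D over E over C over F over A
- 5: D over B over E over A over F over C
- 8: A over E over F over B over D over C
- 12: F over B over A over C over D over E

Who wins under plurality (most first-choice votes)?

First-place votes: A 8, B 10, C 0, D 5, E 7, F 12.

F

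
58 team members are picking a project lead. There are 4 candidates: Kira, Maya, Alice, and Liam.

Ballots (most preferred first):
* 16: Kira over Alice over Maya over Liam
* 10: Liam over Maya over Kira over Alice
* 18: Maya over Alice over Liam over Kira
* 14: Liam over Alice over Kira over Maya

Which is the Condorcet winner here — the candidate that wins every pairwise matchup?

Alice vs Kira: 32–26
Alice vs Maya: 30–28
Alice vs Liam: 34–24
Alice beats every other candidate.

Alice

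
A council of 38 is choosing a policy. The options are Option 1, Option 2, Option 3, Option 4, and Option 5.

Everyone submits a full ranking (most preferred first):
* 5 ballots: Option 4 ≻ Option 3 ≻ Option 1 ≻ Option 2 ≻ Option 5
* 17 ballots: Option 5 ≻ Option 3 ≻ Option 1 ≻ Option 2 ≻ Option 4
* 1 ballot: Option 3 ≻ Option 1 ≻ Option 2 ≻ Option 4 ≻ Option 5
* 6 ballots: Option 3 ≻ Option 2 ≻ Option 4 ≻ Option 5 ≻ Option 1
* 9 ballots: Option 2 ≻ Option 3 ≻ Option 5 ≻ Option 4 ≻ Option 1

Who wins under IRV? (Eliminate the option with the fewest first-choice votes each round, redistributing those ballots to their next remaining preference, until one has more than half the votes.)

Option 3

Round 1: Option 1 0, Option 2 9, Option 3 7, Option 4 5, Option 5 17. Option 1 eliminated.
Round 2: Option 2 9, Option 3 7, Option 4 5, Option 5 17. Option 4 eliminated.
Round 3: Option 2 9, Option 3 12, Option 5 17. Option 2 eliminated.
Round 4: Option 3 21, Option 5 17. Option 3 has a majority (≥20).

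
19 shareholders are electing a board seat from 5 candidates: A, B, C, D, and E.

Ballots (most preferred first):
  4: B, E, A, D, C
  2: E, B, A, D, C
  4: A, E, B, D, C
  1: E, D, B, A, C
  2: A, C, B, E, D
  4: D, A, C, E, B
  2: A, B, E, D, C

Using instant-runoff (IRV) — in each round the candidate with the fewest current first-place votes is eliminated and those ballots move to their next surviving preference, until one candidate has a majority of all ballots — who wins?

Round 1: A 8, B 4, C 0, D 4, E 3. C eliminated.
Round 2: A 8, B 4, D 4, E 3. E eliminated.
Round 3: A 8, B 6, D 5. D eliminated.
Round 4: A 12, B 7. A has a majority (≥10).

A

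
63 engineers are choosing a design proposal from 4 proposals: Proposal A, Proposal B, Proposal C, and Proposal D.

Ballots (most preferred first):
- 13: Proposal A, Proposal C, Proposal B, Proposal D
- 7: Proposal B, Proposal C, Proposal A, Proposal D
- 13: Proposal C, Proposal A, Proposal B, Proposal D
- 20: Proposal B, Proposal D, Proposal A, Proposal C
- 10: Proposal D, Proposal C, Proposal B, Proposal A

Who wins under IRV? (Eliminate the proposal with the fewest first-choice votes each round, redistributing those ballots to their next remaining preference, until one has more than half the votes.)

Round 1: Proposal A 13, Proposal B 27, Proposal C 13, Proposal D 10. Proposal D eliminated.
Round 2: Proposal A 13, Proposal B 27, Proposal C 23. Proposal A eliminated.
Round 3: Proposal B 27, Proposal C 36. Proposal C has a majority (≥32).

Proposal C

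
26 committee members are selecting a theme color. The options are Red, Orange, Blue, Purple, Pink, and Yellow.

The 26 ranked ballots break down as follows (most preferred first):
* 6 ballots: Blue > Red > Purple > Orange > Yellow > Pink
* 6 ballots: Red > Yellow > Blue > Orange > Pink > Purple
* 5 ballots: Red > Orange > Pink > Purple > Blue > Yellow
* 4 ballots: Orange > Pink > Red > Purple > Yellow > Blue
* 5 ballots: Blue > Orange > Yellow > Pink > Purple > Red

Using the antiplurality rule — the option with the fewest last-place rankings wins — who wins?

Orange

Last-place votes: Red 5, Orange 0, Blue 4, Purple 6, Pink 6, Yellow 5.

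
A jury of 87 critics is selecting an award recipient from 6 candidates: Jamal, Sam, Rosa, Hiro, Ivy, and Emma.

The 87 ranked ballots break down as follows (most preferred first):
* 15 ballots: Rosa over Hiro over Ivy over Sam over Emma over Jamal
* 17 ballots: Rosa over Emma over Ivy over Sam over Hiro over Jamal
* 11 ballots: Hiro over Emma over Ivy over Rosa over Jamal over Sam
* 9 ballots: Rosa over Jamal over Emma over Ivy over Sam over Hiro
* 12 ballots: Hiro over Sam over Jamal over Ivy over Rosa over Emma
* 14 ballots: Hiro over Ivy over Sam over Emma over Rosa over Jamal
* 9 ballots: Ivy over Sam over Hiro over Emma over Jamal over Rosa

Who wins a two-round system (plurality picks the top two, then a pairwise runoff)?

Hiro

Round 1 first-place votes: Jamal 0, Sam 0, Rosa 41, Hiro 37, Ivy 9, Emma 0. Rosa and Hiro advance.
Runoff: Rosa is ranked above Hiro on 41 ballots, Hiro above Rosa on 46.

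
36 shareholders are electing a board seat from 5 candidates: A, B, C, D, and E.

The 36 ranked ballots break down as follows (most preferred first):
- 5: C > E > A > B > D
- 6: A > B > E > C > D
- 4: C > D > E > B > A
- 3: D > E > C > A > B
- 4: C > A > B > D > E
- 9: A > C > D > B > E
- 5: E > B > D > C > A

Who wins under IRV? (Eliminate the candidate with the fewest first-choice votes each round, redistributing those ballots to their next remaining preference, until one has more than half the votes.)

Round 1: A 15, B 0, C 13, D 3, E 5. B eliminated.
Round 2: A 15, C 13, D 3, E 5. D eliminated.
Round 3: A 15, C 13, E 8. E eliminated.
Round 4: A 15, C 21. C has a majority (≥19).

C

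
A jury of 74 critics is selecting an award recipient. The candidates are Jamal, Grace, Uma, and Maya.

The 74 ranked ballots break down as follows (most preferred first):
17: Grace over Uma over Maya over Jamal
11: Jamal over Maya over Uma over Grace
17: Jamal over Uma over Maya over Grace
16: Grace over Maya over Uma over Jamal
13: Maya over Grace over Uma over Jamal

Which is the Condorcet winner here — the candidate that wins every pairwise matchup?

Maya vs Jamal: 46–28
Maya vs Grace: 41–33
Maya vs Uma: 40–34
Maya beats every other candidate.

Maya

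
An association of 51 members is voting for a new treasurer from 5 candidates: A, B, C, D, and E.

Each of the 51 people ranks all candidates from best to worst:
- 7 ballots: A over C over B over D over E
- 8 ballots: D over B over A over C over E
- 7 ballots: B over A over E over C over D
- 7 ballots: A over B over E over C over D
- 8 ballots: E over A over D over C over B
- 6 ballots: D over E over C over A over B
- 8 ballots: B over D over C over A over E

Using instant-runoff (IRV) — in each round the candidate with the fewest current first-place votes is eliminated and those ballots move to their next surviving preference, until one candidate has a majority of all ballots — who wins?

A

Round 1: A 14, B 15, C 0, D 14, E 8. C eliminated.
Round 2: A 14, B 15, D 14, E 8. E eliminated.
Round 3: A 22, B 15, D 14. D eliminated.
Round 4: A 28, B 23. A has a majority (≥26).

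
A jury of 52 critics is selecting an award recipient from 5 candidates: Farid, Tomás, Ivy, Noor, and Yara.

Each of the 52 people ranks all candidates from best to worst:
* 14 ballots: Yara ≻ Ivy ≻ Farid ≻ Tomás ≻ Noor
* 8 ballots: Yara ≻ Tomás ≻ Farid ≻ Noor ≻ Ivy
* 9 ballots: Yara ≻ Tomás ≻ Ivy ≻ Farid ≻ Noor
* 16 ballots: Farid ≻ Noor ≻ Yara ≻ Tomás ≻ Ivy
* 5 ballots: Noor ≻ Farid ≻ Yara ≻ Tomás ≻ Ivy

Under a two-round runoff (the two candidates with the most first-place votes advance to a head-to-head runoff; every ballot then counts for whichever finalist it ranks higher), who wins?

Yara

Round 1 first-place votes: Farid 16, Tomás 0, Ivy 0, Noor 5, Yara 31. Yara and Farid advance.
Runoff: Yara is ranked above Farid on 31 ballots, Farid above Yara on 21.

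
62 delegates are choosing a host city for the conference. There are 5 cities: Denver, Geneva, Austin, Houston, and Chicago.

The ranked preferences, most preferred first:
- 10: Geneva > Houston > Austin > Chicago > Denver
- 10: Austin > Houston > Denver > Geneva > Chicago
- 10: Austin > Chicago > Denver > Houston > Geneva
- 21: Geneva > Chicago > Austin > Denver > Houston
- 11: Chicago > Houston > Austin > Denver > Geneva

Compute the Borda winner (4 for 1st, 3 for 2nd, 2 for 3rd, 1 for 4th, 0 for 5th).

Denver: 10×0 + 10×2 + 10×2 + 21×1 + 11×1 = 72
Geneva: 10×4 + 10×1 + 10×0 + 21×4 + 11×0 = 134
Austin: 10×2 + 10×4 + 10×4 + 21×2 + 11×2 = 164
Houston: 10×3 + 10×3 + 10×1 + 21×0 + 11×3 = 103
Chicago: 10×1 + 10×0 + 10×3 + 21×3 + 11×4 = 147

Austin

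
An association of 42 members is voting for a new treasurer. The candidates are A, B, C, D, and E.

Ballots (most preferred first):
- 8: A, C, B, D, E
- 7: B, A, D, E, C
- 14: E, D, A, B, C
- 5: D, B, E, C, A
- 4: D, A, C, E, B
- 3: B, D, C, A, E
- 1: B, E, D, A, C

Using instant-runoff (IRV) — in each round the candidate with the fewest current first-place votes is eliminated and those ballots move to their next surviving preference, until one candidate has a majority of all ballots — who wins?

B

Round 1: A 8, B 11, C 0, D 9, E 14. C eliminated.
Round 2: A 8, B 11, D 9, E 14. A eliminated.
Round 3: B 19, D 9, E 14. D eliminated.
Round 4: B 24, E 18. B has a majority (≥22).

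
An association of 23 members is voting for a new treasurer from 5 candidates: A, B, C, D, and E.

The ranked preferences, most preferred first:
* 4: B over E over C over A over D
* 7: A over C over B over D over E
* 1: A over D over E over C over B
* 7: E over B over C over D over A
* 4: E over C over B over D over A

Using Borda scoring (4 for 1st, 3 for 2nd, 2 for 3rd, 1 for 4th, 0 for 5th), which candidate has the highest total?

A: 4×1 + 7×4 + 1×4 + 7×0 + 4×0 = 36
B: 4×4 + 7×2 + 1×0 + 7×3 + 4×2 = 59
C: 4×2 + 7×3 + 1×1 + 7×2 + 4×3 = 56
D: 4×0 + 7×1 + 1×3 + 7×1 + 4×1 = 21
E: 4×3 + 7×0 + 1×2 + 7×4 + 4×4 = 58

B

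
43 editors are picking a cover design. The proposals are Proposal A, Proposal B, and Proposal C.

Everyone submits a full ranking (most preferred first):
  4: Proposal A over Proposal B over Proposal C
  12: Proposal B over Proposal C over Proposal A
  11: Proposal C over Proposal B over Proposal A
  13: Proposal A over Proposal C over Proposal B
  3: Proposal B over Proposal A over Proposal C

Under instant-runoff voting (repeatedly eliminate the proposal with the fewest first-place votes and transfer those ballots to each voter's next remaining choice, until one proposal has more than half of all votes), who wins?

Round 1: Proposal A 17, Proposal B 15, Proposal C 11. Proposal C eliminated.
Round 2: Proposal A 17, Proposal B 26. Proposal B has a majority (≥22).

Proposal B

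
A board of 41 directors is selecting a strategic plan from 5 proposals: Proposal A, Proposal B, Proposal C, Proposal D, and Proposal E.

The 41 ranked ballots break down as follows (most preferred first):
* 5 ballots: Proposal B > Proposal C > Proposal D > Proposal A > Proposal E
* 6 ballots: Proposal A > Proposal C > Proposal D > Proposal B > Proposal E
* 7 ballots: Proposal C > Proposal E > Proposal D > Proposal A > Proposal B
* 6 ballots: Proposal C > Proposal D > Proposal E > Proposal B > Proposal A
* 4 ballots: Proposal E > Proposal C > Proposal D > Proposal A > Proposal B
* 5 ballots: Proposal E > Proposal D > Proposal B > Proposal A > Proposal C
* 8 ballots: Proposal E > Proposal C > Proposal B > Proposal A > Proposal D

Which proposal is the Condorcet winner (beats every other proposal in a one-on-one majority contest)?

Proposal C

Proposal C vs Proposal A: 30–11
Proposal C vs Proposal B: 31–10
Proposal C vs Proposal D: 36–5
Proposal C vs Proposal E: 24–17
Proposal C beats every other proposal.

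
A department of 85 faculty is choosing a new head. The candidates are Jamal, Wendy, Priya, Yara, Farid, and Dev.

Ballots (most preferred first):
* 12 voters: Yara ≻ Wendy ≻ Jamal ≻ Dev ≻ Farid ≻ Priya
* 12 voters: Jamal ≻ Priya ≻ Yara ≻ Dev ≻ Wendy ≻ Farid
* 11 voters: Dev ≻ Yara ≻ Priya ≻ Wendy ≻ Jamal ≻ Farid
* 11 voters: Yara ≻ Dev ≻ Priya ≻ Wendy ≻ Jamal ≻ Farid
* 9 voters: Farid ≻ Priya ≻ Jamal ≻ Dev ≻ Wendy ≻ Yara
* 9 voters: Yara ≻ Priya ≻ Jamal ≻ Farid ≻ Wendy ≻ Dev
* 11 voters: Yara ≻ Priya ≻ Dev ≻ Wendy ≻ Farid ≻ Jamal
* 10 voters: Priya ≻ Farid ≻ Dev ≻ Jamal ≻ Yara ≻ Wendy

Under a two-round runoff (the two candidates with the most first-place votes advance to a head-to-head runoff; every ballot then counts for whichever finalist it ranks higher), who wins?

Yara

Round 1 first-place votes: Jamal 12, Wendy 0, Priya 10, Yara 43, Farid 9, Dev 11. Yara and Jamal advance.
Runoff: Yara is ranked above Jamal on 54 ballots, Jamal above Yara on 31.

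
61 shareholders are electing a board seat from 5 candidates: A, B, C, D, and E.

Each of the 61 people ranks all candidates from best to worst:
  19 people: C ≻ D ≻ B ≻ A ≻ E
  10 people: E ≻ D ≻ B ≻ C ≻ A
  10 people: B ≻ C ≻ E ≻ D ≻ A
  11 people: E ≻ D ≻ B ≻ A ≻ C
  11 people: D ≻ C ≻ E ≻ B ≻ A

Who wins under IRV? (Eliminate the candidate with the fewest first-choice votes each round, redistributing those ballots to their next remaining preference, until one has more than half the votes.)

Round 1: A 0, B 10, C 19, D 11, E 21. A eliminated.
Round 2: B 10, C 19, D 11, E 21. B eliminated.
Round 3: C 29, D 11, E 21. D eliminated.
Round 4: C 40, E 21. C has a majority (≥31).

C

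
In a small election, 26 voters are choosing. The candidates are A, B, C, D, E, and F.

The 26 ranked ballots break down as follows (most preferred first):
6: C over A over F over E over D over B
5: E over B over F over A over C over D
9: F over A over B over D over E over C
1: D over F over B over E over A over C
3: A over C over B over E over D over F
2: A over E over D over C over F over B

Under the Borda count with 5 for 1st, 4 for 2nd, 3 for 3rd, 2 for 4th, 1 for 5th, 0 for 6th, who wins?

A

A: 6×4 + 5×2 + 9×4 + 1×1 + 3×5 + 2×5 = 96
B: 6×0 + 5×4 + 9×3 + 1×3 + 3×3 + 2×0 = 59
C: 6×5 + 5×1 + 9×0 + 1×0 + 3×4 + 2×2 = 51
D: 6×1 + 5×0 + 9×2 + 1×5 + 3×1 + 2×3 = 38
E: 6×2 + 5×5 + 9×1 + 1×2 + 3×2 + 2×4 = 62
F: 6×3 + 5×3 + 9×5 + 1×4 + 3×0 + 2×1 = 84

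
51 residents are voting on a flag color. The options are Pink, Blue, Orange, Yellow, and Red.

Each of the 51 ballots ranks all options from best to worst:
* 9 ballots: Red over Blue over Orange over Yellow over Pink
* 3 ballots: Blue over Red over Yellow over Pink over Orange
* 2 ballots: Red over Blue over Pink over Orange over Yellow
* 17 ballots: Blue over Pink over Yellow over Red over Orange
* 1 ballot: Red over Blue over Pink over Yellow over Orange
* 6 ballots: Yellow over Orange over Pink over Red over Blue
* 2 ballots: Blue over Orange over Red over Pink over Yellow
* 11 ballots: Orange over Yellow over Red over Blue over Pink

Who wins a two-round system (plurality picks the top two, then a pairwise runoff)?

Round 1 first-place votes: Pink 0, Blue 22, Orange 11, Yellow 6, Red 12. Blue and Red advance.
Runoff: Blue is ranked above Red on 22 ballots, Red above Blue on 29.

Red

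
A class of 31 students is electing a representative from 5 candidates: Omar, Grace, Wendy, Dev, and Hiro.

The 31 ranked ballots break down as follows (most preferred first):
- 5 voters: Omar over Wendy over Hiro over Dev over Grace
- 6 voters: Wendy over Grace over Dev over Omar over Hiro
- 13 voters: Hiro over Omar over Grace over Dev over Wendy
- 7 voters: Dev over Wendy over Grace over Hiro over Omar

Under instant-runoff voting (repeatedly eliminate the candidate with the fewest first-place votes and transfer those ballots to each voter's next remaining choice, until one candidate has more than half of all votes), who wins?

Round 1: Omar 5, Grace 0, Wendy 6, Dev 7, Hiro 13. Grace eliminated.
Round 2: Omar 5, Wendy 6, Dev 7, Hiro 13. Omar eliminated.
Round 3: Wendy 11, Dev 7, Hiro 13. Dev eliminated.
Round 4: Wendy 18, Hiro 13. Wendy has a majority (≥16).

Wendy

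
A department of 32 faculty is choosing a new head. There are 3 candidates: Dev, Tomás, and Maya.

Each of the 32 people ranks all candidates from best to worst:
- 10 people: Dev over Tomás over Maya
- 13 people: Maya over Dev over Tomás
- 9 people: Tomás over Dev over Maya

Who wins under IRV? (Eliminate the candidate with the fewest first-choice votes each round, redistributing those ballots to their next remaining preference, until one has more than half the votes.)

Dev

Round 1: Dev 10, Tomás 9, Maya 13. Tomás eliminated.
Round 2: Dev 19, Maya 13. Dev has a majority (≥17).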